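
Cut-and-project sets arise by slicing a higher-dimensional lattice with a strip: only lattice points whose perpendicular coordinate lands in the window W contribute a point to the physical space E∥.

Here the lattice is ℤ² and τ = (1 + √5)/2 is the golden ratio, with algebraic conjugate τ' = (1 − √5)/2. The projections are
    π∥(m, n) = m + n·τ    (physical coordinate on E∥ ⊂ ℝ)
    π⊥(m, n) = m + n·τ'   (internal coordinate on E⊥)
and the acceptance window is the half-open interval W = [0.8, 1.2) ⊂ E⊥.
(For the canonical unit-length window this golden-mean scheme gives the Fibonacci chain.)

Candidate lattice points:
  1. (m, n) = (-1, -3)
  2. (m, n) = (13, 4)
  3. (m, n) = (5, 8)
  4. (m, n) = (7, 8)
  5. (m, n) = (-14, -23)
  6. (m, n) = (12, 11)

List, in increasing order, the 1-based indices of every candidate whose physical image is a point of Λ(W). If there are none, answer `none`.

Numerically τ ≈ 1.6180 and τ' = −1/τ ≈ -0.6180.
[1] lift (-1,-3): star map gives 0.8541; window check 0.8 ≤ 0.8541 < 1.2 is true → IN Λ
[2] lift (13,4): star map gives 10.5279; window check 0.8 ≤ 10.5279 < 1.2 is false → out
[3] lift (5,8): star map gives 0.0557; window check 0.8 ≤ 0.0557 < 1.2 is false → out
[4] lift (7,8): star map gives 2.0557; window check 0.8 ≤ 2.0557 < 1.2 is false → out
[5] lift (-14,-23): star map gives 0.2148; window check 0.8 ≤ 0.2148 < 1.2 is false → out
[6] lift (12,11): star map gives 5.2016; window check 0.8 ≤ 5.2016 < 1.2 is false → out

1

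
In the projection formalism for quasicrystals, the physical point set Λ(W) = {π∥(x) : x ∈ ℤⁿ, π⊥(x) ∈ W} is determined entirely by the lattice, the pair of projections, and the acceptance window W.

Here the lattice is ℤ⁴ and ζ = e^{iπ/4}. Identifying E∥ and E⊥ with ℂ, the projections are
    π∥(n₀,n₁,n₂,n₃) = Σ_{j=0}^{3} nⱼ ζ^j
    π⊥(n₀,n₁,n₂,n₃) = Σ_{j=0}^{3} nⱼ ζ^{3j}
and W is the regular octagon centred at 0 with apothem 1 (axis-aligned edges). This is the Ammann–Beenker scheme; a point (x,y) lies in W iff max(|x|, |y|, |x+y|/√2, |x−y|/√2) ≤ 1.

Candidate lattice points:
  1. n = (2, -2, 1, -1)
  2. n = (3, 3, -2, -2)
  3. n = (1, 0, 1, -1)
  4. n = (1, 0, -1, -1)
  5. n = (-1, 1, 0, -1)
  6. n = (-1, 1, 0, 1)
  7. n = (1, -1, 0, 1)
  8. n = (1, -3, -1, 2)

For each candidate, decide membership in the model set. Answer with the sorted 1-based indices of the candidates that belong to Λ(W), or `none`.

Internal map: ζ^{3j} for j=0..3 gives (1,0), (−√2/2,√2/2), (0,−1), (√2/2,√2/2).
candidate 1: n = (2, -2, 1, -1) → π⊥ ≈ (+2.707107, -3.121320); max(|x|,|y|,|x±y|/√2) = 4.121320 > 1 ⇒ ∉ W
candidate 2: n = (3, 3, -2, -2) → π⊥ ≈ (-0.535534, +2.707107); max(|x|,|y|,|x±y|/√2) = 2.707107 > 1 ⇒ ∉ W
candidate 3: n = (1, 0, 1, -1) → π⊥ ≈ (+0.292893, -1.707107); max(|x|,|y|,|x±y|/√2) = 1.707107 > 1 ⇒ ∉ W
candidate 4: n = (1, 0, -1, -1) → π⊥ ≈ (+0.292893, +0.292893); max(|x|,|y|,|x±y|/√2) = 0.414214 ≤ 1 ⇒ ∈ W
candidate 5: n = (-1, 1, 0, -1) → π⊥ ≈ (-2.414214, +0.000000); max(|x|,|y|,|x±y|/√2) = 2.414214 > 1 ⇒ ∉ W
candidate 6: n = (-1, 1, 0, 1) → π⊥ ≈ (-1.000000, +1.414214); max(|x|,|y|,|x±y|/√2) = 1.707107 > 1 ⇒ ∉ W
candidate 7: n = (1, -1, 0, 1) → π⊥ ≈ (+2.414214, +0.000000); max(|x|,|y|,|x±y|/√2) = 2.414214 > 1 ⇒ ∉ W
candidate 8: n = (1, -3, -1, 2) → π⊥ ≈ (+4.535534, +0.292893); max(|x|,|y|,|x±y|/√2) = 4.535534 > 1 ⇒ ∉ W

4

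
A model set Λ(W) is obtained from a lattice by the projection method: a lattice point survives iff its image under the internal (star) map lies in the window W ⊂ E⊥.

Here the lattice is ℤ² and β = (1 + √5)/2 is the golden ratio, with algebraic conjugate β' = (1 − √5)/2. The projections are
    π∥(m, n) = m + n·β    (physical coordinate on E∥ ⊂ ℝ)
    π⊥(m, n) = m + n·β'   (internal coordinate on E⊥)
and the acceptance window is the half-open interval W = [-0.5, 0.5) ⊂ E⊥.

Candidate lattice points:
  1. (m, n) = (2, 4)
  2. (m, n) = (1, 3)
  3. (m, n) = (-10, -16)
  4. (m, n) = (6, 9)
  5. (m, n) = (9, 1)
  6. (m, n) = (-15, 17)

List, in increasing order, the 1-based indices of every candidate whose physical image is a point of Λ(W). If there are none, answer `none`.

1, 3, 4

Numerically β ≈ 1.6180 and β' = −1/β ≈ -0.6180.
[1] lift (2,4): star map gives -0.4721; window check -0.5 ≤ -0.4721 < 0.5 is true → IN Λ
[2] lift (1,3): star map gives -0.8541; window check -0.5 ≤ -0.8541 < 0.5 is false → out
[3] lift (-10,-16): star map gives -0.1115; window check -0.5 ≤ -0.1115 < 0.5 is true → IN Λ
[4] lift (6,9): star map gives 0.4377; window check -0.5 ≤ 0.4377 < 0.5 is true → IN Λ
[5] lift (9,1): star map gives 8.3820; window check -0.5 ≤ 8.3820 < 0.5 is false → out
[6] lift (-15,17): star map gives -25.5066; window check -0.5 ≤ -25.5066 < 0.5 is false → out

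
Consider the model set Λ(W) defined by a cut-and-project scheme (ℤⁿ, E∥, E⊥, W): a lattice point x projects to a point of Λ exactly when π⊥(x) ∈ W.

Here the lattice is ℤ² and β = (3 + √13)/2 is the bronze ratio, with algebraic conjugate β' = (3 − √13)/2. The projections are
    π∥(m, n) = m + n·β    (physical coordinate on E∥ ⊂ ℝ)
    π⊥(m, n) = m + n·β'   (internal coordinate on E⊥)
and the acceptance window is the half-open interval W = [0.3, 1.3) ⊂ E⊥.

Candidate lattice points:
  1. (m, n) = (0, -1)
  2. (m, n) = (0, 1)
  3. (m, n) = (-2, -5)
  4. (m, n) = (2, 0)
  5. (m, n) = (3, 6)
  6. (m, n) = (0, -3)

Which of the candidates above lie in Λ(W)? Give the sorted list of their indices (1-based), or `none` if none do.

β' = (3−√13)/2 ≈ -0.3028.
#1 (0,-1): internal coord 0 + (-1)·β' = +0.3028; +0.3028 ∈ [0.3, 1.3) → IN Λ
#2 (0,1): internal coord 0 + (1)·β' = -0.3028; -0.3028 ∉ [0.3, 1.3) → out
#3 (-2,-5): internal coord -2 + (-5)·β' = -0.4861; -0.4861 ∉ [0.3, 1.3) → out
#4 (2,0): internal coord 2 + (0)·β' = +2.0000; +2.0000 ∉ [0.3, 1.3) → out
#5 (3,6): internal coord 3 + (6)·β' = +1.1833; +1.1833 ∈ [0.3, 1.3) → IN Λ
#6 (0,-3): internal coord 0 + (-3)·β' = +0.9083; +0.9083 ∈ [0.3, 1.3) → IN Λ

1, 5, 6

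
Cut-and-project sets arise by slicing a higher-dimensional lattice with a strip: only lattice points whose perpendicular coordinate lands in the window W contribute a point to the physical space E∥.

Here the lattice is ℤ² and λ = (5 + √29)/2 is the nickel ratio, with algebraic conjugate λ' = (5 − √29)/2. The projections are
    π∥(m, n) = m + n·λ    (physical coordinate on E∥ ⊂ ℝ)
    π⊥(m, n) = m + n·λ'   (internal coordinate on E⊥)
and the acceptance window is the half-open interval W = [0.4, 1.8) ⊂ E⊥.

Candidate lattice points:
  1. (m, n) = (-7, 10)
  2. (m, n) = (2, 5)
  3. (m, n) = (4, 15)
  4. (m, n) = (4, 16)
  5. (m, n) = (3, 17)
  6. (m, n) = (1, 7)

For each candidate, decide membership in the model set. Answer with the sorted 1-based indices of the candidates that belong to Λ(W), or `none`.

Numerically λ ≈ 5.192582 and λ' = −1/λ ≈ -0.192582.
candidate 1: (m,n)=(-7,10) → π∥ = -7+10·λ ≈ 44.925824, π⊥ = -7+10·λ' ≈ -8.925824 ∉ [0.4, 1.8) ⇒ out
candidate 2: (m,n)=(2,5) → π∥ = 2+5·λ ≈ 27.962912, π⊥ = 2+5·λ' ≈ 1.037088 ∈ [0.4, 1.8) ⇒ IN Λ
candidate 3: (m,n)=(4,15) → π∥ = 4+15·λ ≈ 81.888736, π⊥ = 4+15·λ' ≈ 1.111264 ∈ [0.4, 1.8) ⇒ IN Λ
candidate 4: (m,n)=(4,16) → π∥ = 4+16·λ ≈ 87.081318, π⊥ = 4+16·λ' ≈ 0.918682 ∈ [0.4, 1.8) ⇒ IN Λ
candidate 5: (m,n)=(3,17) → π∥ = 3+17·λ ≈ 91.273901, π⊥ = 3+17·λ' ≈ -0.273901 ∉ [0.4, 1.8) ⇒ out
candidate 6: (m,n)=(1,7) → π∥ = 1+7·λ ≈ 37.348077, π⊥ = 1+7·λ' ≈ -0.348077 ∉ [0.4, 1.8) ⇒ out

2, 3, 4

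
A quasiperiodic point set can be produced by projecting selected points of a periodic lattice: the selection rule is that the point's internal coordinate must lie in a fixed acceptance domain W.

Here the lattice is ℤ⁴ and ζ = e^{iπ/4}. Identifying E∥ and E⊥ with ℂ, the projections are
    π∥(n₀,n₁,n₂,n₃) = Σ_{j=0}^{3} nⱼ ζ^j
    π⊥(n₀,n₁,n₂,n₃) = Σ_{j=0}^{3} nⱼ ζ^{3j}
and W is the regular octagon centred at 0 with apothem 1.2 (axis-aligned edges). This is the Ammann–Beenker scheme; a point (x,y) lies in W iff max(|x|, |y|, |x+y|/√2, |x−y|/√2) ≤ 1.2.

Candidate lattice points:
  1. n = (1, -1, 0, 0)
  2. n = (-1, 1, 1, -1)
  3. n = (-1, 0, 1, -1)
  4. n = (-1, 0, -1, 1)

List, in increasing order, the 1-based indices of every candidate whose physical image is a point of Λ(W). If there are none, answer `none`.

none

Internal map: ζ^{3j} for j=0..3 gives (1,0), (−√2/2,√2/2), (0,−1), (√2/2,√2/2).
#1 (1, -1, 0, 0): internal (1.7071, -0.7071); octagon support 1.7071 vs apothem 1.2 → ∉ W
#2 (-1, 1, 1, -1): internal (-2.4142, -1.0000); octagon support 2.4142 vs apothem 1.2 → ∉ W
#3 (-1, 0, 1, -1): internal (-1.7071, -1.7071); octagon support 2.4142 vs apothem 1.2 → ∉ W
#4 (-1, 0, -1, 1): internal (-0.2929, 1.7071); octagon support 1.7071 vs apothem 1.2 → ∉ W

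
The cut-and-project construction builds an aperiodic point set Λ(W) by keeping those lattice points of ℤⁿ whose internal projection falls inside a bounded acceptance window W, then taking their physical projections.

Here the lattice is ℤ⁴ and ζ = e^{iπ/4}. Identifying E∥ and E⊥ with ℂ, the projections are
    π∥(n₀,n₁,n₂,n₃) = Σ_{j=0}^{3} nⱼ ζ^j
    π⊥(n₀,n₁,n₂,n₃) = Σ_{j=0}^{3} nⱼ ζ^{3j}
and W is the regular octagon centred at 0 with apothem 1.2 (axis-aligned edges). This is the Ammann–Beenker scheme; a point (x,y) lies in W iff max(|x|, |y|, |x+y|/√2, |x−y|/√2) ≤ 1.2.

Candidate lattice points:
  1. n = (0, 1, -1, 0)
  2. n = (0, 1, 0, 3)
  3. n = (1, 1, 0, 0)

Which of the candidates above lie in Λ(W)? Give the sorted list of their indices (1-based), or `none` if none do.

3

π⊥(n) = n₀ + n₁ζ³ + n₂ζ⁶ + n₃ζ⁹ where ζ = e^{iπ/4}.
#1 (0, 1, -1, 0): internal (-0.7071, 1.7071); octagon support 1.7071 vs apothem 1.2 → ∉ W
#2 (0, 1, 0, 3): internal (1.4142, 2.8284); octagon support 3.0000 vs apothem 1.2 → ∉ W
#3 (1, 1, 0, 0): internal (0.2929, 0.7071); octagon support 0.7071 vs apothem 1.2 → ∈ W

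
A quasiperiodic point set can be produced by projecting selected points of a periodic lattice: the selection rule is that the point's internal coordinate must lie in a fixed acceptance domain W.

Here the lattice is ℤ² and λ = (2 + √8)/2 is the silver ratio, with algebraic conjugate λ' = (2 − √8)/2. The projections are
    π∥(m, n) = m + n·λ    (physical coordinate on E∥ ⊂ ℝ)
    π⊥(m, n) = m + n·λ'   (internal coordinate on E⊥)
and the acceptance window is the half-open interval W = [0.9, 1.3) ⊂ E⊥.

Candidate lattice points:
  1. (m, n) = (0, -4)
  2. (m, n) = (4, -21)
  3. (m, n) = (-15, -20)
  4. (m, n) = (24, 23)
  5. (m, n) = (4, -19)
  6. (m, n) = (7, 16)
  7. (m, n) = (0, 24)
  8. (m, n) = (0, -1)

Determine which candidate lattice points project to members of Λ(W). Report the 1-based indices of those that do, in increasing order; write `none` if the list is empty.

Compute λ' = (2−√8)/2 = -0.4142, so π⊥(m,n) = m -0.4142·n.
[1] lift (0,-4): star map gives 1.6569; window check 0.9 ≤ 1.6569 < 1.3 is false → out
[2] lift (4,-21): star map gives 12.6985; window check 0.9 ≤ 12.6985 < 1.3 is false → out
[3] lift (-15,-20): star map gives -6.7157; window check 0.9 ≤ -6.7157 < 1.3 is false → out
[4] lift (24,23): star map gives 14.4731; window check 0.9 ≤ 14.4731 < 1.3 is false → out
[5] lift (4,-19): star map gives 11.8701; window check 0.9 ≤ 11.8701 < 1.3 is false → out
[6] lift (7,16): star map gives 0.3726; window check 0.9 ≤ 0.3726 < 1.3 is false → out
[7] lift (0,24): star map gives -9.9411; window check 0.9 ≤ -9.9411 < 1.3 is false → out
[8] lift (0,-1): star map gives 0.4142; window check 0.9 ≤ 0.4142 < 1.3 is false → out

none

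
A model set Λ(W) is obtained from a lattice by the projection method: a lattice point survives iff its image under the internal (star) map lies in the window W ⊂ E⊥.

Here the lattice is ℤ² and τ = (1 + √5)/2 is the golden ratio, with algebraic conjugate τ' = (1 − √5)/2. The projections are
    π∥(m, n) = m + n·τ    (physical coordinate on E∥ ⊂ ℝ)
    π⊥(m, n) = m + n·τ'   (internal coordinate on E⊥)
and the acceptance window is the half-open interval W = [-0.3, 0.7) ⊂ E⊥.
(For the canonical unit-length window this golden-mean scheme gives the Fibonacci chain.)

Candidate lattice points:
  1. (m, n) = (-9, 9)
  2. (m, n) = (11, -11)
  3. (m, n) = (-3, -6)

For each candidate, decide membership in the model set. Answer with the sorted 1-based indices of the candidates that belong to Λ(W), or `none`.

none

τ' = (1−√5)/2 ≈ -0.618034.
candidate 1: (m,n)=(-9,9) → π∥ = -9+9·τ ≈ 5.562306, π⊥ = -9+9·τ' ≈ -14.562306 ∉ [-0.3, 0.7) ⇒ out
candidate 2: (m,n)=(11,-11) → π∥ = 11-11·τ ≈ -6.798374, π⊥ = 11-11·τ' ≈ 17.798374 ∉ [-0.3, 0.7) ⇒ out
candidate 3: (m,n)=(-3,-6) → π∥ = -3-6·τ ≈ -12.708204, π⊥ = -3-6·τ' ≈ 0.708204 ∉ [-0.3, 0.7) ⇒ out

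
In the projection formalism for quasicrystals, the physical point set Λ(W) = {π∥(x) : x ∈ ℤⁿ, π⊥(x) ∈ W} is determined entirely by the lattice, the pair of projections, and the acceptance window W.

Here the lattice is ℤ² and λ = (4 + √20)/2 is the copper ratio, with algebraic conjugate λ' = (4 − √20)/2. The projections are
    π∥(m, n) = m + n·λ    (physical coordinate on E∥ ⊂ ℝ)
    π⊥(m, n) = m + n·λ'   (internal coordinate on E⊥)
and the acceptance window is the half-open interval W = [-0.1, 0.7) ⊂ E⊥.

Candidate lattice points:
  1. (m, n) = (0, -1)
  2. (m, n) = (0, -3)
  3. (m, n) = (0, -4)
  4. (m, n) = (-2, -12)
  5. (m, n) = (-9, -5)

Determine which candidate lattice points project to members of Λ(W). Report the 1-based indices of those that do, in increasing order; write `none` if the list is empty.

λ' = (4−√20)/2 ≈ -0.23607.
#1 (0,-1): internal coord 0 + (-1)·λ' = +0.23607; +0.23607 ∈ [-0.1, 0.7) → IN Λ
#2 (0,-3): internal coord 0 + (-3)·λ' = +0.70820; +0.70820 ∉ [-0.1, 0.7) → out
#3 (0,-4): internal coord 0 + (-4)·λ' = +0.94427; +0.94427 ∉ [-0.1, 0.7) → out
#4 (-2,-12): internal coord -2 + (-12)·λ' = +0.83282; +0.83282 ∉ [-0.1, 0.7) → out
#5 (-9,-5): internal coord -9 + (-5)·λ' = -7.81966; -7.81966 ∉ [-0.1, 0.7) → out

1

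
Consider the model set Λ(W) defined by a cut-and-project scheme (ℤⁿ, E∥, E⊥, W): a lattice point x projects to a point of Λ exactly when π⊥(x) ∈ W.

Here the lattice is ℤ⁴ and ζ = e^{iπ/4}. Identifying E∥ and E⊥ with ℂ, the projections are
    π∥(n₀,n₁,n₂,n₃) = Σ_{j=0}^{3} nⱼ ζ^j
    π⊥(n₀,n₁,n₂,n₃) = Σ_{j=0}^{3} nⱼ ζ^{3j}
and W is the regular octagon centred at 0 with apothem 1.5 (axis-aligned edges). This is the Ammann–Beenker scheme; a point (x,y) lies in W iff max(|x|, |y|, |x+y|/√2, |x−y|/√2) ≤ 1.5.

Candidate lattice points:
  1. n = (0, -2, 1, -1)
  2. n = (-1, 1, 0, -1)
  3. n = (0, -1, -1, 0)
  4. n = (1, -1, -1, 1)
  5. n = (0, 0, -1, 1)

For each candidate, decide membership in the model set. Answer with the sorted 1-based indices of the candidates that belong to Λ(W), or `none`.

π⊥(n) = n₀ + n₁ζ³ + n₂ζ⁶ + n₃ζ⁹ where ζ = e^{iπ/4}.
#1 (0, -2, 1, -1): internal (0.70711, -3.12132); octagon support 3.12132 vs apothem 1.5 → ∉ W
#2 (-1, 1, 0, -1): internal (-2.41421, 0.00000); octagon support 2.41421 vs apothem 1.5 → ∉ W
#3 (0, -1, -1, 0): internal (0.70711, 0.29289); octagon support 0.70711 vs apothem 1.5 → ∈ W
#4 (1, -1, -1, 1): internal (2.41421, 1.00000); octagon support 2.41421 vs apothem 1.5 → ∉ W
#5 (0, 0, -1, 1): internal (0.70711, 1.70711); octagon support 1.70711 vs apothem 1.5 → ∉ W

3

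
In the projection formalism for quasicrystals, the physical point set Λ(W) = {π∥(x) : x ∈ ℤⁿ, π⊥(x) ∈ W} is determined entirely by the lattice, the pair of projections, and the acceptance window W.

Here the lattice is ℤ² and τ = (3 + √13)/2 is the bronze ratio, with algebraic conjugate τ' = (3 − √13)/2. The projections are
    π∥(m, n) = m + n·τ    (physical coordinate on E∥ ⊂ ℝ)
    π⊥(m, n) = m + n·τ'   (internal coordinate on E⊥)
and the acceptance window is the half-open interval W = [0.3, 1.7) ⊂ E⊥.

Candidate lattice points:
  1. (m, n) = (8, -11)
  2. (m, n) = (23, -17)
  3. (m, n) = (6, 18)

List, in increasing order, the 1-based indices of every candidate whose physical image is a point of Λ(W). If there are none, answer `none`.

τ' = (3−√13)/2 ≈ -0.302776.
[1] lift (8,-11): star map gives 11.330532; window check 0.3 ≤ 11.330532 < 1.7 is false → out
[2] lift (23,-17): star map gives 28.147186; window check 0.3 ≤ 28.147186 < 1.7 is false → out
[3] lift (6,18): star map gives 0.550039; window check 0.3 ≤ 0.550039 < 1.7 is true → IN Λ

3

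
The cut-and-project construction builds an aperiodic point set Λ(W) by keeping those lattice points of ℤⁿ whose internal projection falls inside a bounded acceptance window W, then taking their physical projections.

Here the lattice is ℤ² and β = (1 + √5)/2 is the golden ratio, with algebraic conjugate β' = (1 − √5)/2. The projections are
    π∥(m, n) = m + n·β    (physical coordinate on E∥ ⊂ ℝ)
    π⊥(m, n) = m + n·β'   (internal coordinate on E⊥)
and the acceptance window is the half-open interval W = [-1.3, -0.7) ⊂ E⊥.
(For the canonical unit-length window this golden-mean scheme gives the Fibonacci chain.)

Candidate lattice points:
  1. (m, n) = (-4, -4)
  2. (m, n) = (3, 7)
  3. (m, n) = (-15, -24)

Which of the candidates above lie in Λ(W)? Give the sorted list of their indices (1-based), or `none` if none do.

β' = (1−√5)/2 ≈ -0.6180.
[1] lift (-4,-4): star map gives -1.5279; window check -1.3 ≤ -1.5279 < -0.7 is false → out
[2] lift (3,7): star map gives -1.3262; window check -1.3 ≤ -1.3262 < -0.7 is false → out
[3] lift (-15,-24): star map gives -0.1672; window check -1.3 ≤ -0.1672 < -0.7 is false → out

none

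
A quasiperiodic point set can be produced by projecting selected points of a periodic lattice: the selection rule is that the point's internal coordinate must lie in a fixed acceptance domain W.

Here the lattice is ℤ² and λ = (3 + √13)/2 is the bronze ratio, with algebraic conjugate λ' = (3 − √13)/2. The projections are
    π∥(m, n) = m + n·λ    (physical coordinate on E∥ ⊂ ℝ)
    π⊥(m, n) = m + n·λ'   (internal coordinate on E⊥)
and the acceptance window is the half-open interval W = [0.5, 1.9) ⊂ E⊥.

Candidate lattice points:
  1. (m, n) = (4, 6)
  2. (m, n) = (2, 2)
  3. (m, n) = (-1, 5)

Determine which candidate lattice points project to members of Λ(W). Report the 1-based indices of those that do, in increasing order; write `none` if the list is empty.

λ' = (3−√13)/2 ≈ -0.30278.
#1 (4,6): internal coord 4 + (6)·λ' = +2.18335; +2.18335 ∉ [0.5, 1.9) → out
#2 (2,2): internal coord 2 + (2)·λ' = +1.39445; +1.39445 ∈ [0.5, 1.9) → IN Λ
#3 (-1,5): internal coord -1 + (5)·λ' = -2.51388; -2.51388 ∉ [0.5, 1.9) → out

2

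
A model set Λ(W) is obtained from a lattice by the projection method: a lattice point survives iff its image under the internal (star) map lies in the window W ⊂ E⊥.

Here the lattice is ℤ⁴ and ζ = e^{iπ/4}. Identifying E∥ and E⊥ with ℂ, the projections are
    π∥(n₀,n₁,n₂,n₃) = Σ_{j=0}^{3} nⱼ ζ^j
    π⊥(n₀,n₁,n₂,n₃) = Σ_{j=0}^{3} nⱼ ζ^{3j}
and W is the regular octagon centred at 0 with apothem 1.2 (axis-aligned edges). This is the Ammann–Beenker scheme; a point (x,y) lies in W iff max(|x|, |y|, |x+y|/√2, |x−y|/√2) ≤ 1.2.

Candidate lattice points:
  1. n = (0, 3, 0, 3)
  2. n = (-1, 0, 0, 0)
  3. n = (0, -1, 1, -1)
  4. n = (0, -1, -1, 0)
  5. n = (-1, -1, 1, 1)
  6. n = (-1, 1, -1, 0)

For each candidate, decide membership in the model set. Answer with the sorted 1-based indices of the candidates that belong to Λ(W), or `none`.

2, 4, 5

π⊥(n) = n₀ + n₁ζ³ + n₂ζ⁶ + n₃ζ⁹ where ζ = e^{iπ/4}.
candidate 1: n = (0, 3, 0, 3) → π⊥ ≈ (+0.00000, +4.24264); max(|x|,|y|,|x±y|/√2) = 4.24264 > 1.2 ⇒ ∉ W
candidate 2: n = (-1, 0, 0, 0) → π⊥ ≈ (-1.00000, +0.00000); max(|x|,|y|,|x±y|/√2) = 1.00000 ≤ 1.2 ⇒ ∈ W
candidate 3: n = (0, -1, 1, -1) → π⊥ ≈ (+0.00000, -2.41421); max(|x|,|y|,|x±y|/√2) = 2.41421 > 1.2 ⇒ ∉ W
candidate 4: n = (0, -1, -1, 0) → π⊥ ≈ (+0.70711, +0.29289); max(|x|,|y|,|x±y|/√2) = 0.70711 ≤ 1.2 ⇒ ∈ W
candidate 5: n = (-1, -1, 1, 1) → π⊥ ≈ (+0.41421, -1.00000); max(|x|,|y|,|x±y|/√2) = 1.00000 ≤ 1.2 ⇒ ∈ W
candidate 6: n = (-1, 1, -1, 0) → π⊥ ≈ (-1.70711, +1.70711); max(|x|,|y|,|x±y|/√2) = 2.41421 > 1.2 ⇒ ∉ W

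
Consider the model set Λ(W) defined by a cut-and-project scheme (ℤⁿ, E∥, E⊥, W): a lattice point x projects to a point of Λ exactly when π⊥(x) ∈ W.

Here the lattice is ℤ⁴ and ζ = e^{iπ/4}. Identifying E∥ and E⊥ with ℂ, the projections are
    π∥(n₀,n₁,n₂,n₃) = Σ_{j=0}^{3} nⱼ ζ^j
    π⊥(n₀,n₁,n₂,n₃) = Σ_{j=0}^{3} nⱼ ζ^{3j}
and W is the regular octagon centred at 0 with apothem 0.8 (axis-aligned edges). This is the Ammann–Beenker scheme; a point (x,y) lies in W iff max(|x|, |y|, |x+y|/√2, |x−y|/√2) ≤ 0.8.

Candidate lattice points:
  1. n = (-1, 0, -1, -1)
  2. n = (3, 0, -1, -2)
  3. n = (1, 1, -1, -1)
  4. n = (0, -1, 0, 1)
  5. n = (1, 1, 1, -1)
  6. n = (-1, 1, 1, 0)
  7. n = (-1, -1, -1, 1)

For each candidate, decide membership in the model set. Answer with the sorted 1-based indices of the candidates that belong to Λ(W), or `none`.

none

Internal map: ζ^{3j} for j=0..3 gives (1,0), (−√2/2,√2/2), (0,−1), (√2/2,√2/2).
candidate 1: n = (-1, 0, -1, -1) → π⊥ ≈ (-1.7071, +0.2929); max(|x|,|y|,|x±y|/√2) = 1.7071 > 0.8 ⇒ ∉ W
candidate 2: n = (3, 0, -1, -2) → π⊥ ≈ (+1.5858, -0.4142); max(|x|,|y|,|x±y|/√2) = 1.5858 > 0.8 ⇒ ∉ W
candidate 3: n = (1, 1, -1, -1) → π⊥ ≈ (-0.4142, +1.0000); max(|x|,|y|,|x±y|/√2) = 1.0000 > 0.8 ⇒ ∉ W
candidate 4: n = (0, -1, 0, 1) → π⊥ ≈ (+1.4142, +0.0000); max(|x|,|y|,|x±y|/√2) = 1.4142 > 0.8 ⇒ ∉ W
candidate 5: n = (1, 1, 1, -1) → π⊥ ≈ (-0.4142, -1.0000); max(|x|,|y|,|x±y|/√2) = 1.0000 > 0.8 ⇒ ∉ W
candidate 6: n = (-1, 1, 1, 0) → π⊥ ≈ (-1.7071, -0.2929); max(|x|,|y|,|x±y|/√2) = 1.7071 > 0.8 ⇒ ∉ W
candidate 7: n = (-1, -1, -1, 1) → π⊥ ≈ (+0.4142, +1.0000); max(|x|,|y|,|x±y|/√2) = 1.0000 > 0.8 ⇒ ∉ W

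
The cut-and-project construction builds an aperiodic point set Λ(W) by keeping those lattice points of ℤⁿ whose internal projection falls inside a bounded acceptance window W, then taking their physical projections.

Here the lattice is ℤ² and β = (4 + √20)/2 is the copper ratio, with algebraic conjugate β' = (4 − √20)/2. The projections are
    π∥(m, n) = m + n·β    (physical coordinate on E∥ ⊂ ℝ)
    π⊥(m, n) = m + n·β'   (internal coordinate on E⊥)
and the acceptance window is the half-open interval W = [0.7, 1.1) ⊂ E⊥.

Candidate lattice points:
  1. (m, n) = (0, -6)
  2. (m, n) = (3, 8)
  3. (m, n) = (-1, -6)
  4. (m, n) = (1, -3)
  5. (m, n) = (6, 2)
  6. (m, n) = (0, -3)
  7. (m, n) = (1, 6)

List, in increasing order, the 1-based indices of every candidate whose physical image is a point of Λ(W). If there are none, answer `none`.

6

Compute β' = (4−√20)/2 = -0.236068, so π⊥(m,n) = m -0.236068·n.
candidate 1: (m,n)=(0,-6) → π∥ = 0-6·β ≈ -25.416408, π⊥ = 0-6·β' ≈ 1.416408 ∉ [0.7, 1.1) ⇒ out
candidate 2: (m,n)=(3,8) → π∥ = 3+8·β ≈ 36.888544, π⊥ = 3+8·β' ≈ 1.111456 ∉ [0.7, 1.1) ⇒ out
candidate 3: (m,n)=(-1,-6) → π∥ = -1-6·β ≈ -26.416408, π⊥ = -1-6·β' ≈ 0.416408 ∉ [0.7, 1.1) ⇒ out
candidate 4: (m,n)=(1,-3) → π∥ = 1-3·β ≈ -11.708204, π⊥ = 1-3·β' ≈ 1.708204 ∉ [0.7, 1.1) ⇒ out
candidate 5: (m,n)=(6,2) → π∥ = 6+2·β ≈ 14.472136, π⊥ = 6+2·β' ≈ 5.527864 ∉ [0.7, 1.1) ⇒ out
candidate 6: (m,n)=(0,-3) → π∥ = 0-3·β ≈ -12.708204, π⊥ = 0-3·β' ≈ 0.708204 ∈ [0.7, 1.1) ⇒ IN Λ
candidate 7: (m,n)=(1,6) → π∥ = 1+6·β ≈ 26.416408, π⊥ = 1+6·β' ≈ -0.416408 ∉ [0.7, 1.1) ⇒ out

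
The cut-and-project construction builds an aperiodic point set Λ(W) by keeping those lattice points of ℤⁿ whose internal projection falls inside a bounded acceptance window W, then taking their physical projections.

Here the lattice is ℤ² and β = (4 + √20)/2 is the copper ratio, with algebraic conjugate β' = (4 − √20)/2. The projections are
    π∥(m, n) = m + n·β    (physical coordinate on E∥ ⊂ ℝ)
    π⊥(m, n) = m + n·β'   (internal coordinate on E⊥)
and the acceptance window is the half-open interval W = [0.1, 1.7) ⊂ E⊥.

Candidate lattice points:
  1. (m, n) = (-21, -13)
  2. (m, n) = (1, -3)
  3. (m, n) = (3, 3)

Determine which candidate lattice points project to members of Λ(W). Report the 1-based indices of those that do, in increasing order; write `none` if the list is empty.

none

Numerically β ≈ 4.2361 and β' = −1/β ≈ -0.2361.
[1] lift (-21,-13): star map gives -17.9311; window check 0.1 ≤ -17.9311 < 1.7 is false → out
[2] lift (1,-3): star map gives 1.7082; window check 0.1 ≤ 1.7082 < 1.7 is false → out
[3] lift (3,3): star map gives 2.2918; window check 0.1 ≤ 2.2918 < 1.7 is false → out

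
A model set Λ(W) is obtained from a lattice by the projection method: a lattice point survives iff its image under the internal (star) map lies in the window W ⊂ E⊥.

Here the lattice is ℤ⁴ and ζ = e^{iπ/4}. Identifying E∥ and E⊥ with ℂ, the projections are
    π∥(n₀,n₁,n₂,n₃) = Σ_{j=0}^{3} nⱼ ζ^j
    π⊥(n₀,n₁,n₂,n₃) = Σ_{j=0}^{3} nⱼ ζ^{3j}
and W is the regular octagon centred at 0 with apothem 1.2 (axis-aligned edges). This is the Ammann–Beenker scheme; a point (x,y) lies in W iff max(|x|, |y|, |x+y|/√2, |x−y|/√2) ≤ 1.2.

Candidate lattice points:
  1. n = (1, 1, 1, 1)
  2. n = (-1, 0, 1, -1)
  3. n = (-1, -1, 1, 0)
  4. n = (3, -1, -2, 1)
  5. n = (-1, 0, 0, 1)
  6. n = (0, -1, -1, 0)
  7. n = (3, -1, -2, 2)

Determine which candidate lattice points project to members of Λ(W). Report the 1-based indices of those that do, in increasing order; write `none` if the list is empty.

With ζ = e^{iπ/4} the internal vectors are ζ^0,ζ^3,ζ^6,ζ^9.
candidate 1: n = (1, 1, 1, 1) → π⊥ ≈ (+1.00000, +0.41421); max(|x|,|y|,|x±y|/√2) = 1.00000 ≤ 1.2 ⇒ ∈ W
candidate 2: n = (-1, 0, 1, -1) → π⊥ ≈ (-1.70711, -1.70711); max(|x|,|y|,|x±y|/√2) = 2.41421 > 1.2 ⇒ ∉ W
candidate 3: n = (-1, -1, 1, 0) → π⊥ ≈ (-0.29289, -1.70711); max(|x|,|y|,|x±y|/√2) = 1.70711 > 1.2 ⇒ ∉ W
candidate 4: n = (3, -1, -2, 1) → π⊥ ≈ (+4.41421, +2.00000); max(|x|,|y|,|x±y|/√2) = 4.53553 > 1.2 ⇒ ∉ W
candidate 5: n = (-1, 0, 0, 1) → π⊥ ≈ (-0.29289, +0.70711); max(|x|,|y|,|x±y|/√2) = 0.70711 ≤ 1.2 ⇒ ∈ W
candidate 6: n = (0, -1, -1, 0) → π⊥ ≈ (+0.70711, +0.29289); max(|x|,|y|,|x±y|/√2) = 0.70711 ≤ 1.2 ⇒ ∈ W
candidate 7: n = (3, -1, -2, 2) → π⊥ ≈ (+5.12132, +2.70711); max(|x|,|y|,|x±y|/√2) = 5.53553 > 1.2 ⇒ ∉ W

1, 5, 6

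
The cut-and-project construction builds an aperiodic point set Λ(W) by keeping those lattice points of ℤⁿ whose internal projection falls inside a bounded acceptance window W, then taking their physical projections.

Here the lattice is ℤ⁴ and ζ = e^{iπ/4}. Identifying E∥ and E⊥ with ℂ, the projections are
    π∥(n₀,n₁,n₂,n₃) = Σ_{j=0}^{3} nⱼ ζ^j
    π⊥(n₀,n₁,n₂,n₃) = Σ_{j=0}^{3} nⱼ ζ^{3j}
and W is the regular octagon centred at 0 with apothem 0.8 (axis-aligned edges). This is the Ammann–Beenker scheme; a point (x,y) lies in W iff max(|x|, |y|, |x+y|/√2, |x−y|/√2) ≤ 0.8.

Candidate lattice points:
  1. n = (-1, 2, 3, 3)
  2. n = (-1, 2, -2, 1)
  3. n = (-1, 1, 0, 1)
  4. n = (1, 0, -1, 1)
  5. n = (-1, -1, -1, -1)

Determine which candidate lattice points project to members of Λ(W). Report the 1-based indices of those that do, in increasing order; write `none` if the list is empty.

With ζ = e^{iπ/4} the internal vectors are ζ^0,ζ^3,ζ^6,ζ^9.
candidate 1: n = (-1, 2, 3, 3) → π⊥ ≈ (-0.292893, +0.535534); max(|x|,|y|,|x±y|/√2) = 0.585786 ≤ 0.8 ⇒ ∈ W
candidate 2: n = (-1, 2, -2, 1) → π⊥ ≈ (-1.707107, +4.121320); max(|x|,|y|,|x±y|/√2) = 4.121320 > 0.8 ⇒ ∉ W
candidate 3: n = (-1, 1, 0, 1) → π⊥ ≈ (-1.000000, +1.414214); max(|x|,|y|,|x±y|/√2) = 1.707107 > 0.8 ⇒ ∉ W
candidate 4: n = (1, 0, -1, 1) → π⊥ ≈ (+1.707107, +1.707107); max(|x|,|y|,|x±y|/√2) = 2.414214 > 0.8 ⇒ ∉ W
candidate 5: n = (-1, -1, -1, -1) → π⊥ ≈ (-1.000000, -0.414214); max(|x|,|y|,|x±y|/√2) = 1.000000 > 0.8 ⇒ ∉ W

1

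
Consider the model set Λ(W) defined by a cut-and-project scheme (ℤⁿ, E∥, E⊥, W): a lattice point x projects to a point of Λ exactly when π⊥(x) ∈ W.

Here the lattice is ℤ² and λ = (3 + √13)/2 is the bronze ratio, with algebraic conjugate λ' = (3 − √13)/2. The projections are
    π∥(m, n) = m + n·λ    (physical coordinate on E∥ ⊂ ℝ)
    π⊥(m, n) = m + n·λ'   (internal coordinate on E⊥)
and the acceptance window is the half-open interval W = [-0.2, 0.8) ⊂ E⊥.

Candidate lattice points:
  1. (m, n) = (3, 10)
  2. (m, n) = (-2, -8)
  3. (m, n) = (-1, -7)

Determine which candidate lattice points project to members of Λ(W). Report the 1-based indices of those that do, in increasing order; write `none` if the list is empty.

Compute λ' = (3−√13)/2 = -0.3028, so π⊥(m,n) = m -0.3028·n.
candidate 1: (m,n)=(3,10) → π∥ = 3+10·λ ≈ 36.0278, π⊥ = 3+10·λ' ≈ -0.0278 ∈ [-0.2, 0.8) ⇒ IN Λ
candidate 2: (m,n)=(-2,-8) → π∥ = -2-8·λ ≈ -28.4222, π⊥ = -2-8·λ' ≈ 0.4222 ∈ [-0.2, 0.8) ⇒ IN Λ
candidate 3: (m,n)=(-1,-7) → π∥ = -1-7·λ ≈ -24.1194, π⊥ = -1-7·λ' ≈ 1.1194 ∉ [-0.2, 0.8) ⇒ out

1, 2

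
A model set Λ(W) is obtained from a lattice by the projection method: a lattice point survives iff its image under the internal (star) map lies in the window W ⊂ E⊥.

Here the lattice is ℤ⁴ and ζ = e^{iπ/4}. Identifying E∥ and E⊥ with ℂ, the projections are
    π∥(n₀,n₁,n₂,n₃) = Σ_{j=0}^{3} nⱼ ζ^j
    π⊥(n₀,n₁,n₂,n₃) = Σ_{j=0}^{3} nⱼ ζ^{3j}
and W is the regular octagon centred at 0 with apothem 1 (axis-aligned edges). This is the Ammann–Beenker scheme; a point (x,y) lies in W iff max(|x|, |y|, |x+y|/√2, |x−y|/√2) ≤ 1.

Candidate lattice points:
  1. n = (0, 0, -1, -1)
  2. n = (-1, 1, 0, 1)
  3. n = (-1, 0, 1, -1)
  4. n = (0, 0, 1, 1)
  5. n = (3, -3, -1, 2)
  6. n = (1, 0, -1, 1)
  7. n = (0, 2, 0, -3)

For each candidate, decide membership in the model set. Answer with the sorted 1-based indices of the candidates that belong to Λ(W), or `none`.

With ζ = e^{iπ/4} the internal vectors are ζ^0,ζ^3,ζ^6,ζ^9.
candidate 1: n = (0, 0, -1, -1) → π⊥ ≈ (-0.707107, +0.292893); max(|x|,|y|,|x±y|/√2) = 0.707107 ≤ 1 ⇒ ∈ W
candidate 2: n = (-1, 1, 0, 1) → π⊥ ≈ (-1.000000, +1.414214); max(|x|,|y|,|x±y|/√2) = 1.707107 > 1 ⇒ ∉ W
candidate 3: n = (-1, 0, 1, -1) → π⊥ ≈ (-1.707107, -1.707107); max(|x|,|y|,|x±y|/√2) = 2.414214 > 1 ⇒ ∉ W
candidate 4: n = (0, 0, 1, 1) → π⊥ ≈ (+0.707107, -0.292893); max(|x|,|y|,|x±y|/√2) = 0.707107 ≤ 1 ⇒ ∈ W
candidate 5: n = (3, -3, -1, 2) → π⊥ ≈ (+6.535534, +0.292893); max(|x|,|y|,|x±y|/√2) = 6.535534 > 1 ⇒ ∉ W
candidate 6: n = (1, 0, -1, 1) → π⊥ ≈ (+1.707107, +1.707107); max(|x|,|y|,|x±y|/√2) = 2.414214 > 1 ⇒ ∉ W
candidate 7: n = (0, 2, 0, -3) → π⊥ ≈ (-3.535534, -0.707107); max(|x|,|y|,|x±y|/√2) = 3.535534 > 1 ⇒ ∉ W

1, 4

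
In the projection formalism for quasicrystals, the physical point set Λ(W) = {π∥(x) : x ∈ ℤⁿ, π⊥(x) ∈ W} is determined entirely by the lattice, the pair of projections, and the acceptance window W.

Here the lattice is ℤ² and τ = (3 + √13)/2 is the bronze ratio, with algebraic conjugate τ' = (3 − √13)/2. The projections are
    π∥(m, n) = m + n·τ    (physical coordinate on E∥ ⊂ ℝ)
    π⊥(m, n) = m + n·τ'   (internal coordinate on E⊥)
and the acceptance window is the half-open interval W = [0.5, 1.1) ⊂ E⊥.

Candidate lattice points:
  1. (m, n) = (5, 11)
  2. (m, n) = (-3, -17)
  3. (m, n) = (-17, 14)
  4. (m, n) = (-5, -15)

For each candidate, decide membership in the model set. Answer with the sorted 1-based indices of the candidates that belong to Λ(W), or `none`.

τ' = (3−√13)/2 ≈ -0.3028.
[1] lift (5,11): star map gives 1.6695; window check 0.5 ≤ 1.6695 < 1.1 is false → out
[2] lift (-3,-17): star map gives 2.1472; window check 0.5 ≤ 2.1472 < 1.1 is false → out
[3] lift (-17,14): star map gives -21.2389; window check 0.5 ≤ -21.2389 < 1.1 is false → out
[4] lift (-5,-15): star map gives -0.4584; window check 0.5 ≤ -0.4584 < 1.1 is false → out

none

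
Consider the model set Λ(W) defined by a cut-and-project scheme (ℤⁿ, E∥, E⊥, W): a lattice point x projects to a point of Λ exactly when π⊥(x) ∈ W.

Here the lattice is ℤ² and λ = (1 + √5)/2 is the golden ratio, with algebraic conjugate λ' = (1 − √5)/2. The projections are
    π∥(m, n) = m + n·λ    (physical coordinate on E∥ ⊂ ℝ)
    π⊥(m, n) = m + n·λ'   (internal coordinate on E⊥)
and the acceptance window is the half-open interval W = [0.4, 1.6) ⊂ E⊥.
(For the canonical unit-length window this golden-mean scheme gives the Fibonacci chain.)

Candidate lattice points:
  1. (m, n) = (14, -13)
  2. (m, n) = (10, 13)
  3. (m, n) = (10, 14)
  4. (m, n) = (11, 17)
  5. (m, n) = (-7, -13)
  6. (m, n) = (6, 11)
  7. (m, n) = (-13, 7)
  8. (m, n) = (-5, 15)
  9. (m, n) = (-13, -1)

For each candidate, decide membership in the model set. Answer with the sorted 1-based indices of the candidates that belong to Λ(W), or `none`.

3, 4, 5

Compute λ' = (1−√5)/2 = -0.61803, so π⊥(m,n) = m -0.61803·n.
[1] lift (14,-13): star map gives 22.03444; window check 0.4 ≤ 22.03444 < 1.6 is false → out
[2] lift (10,13): star map gives 1.96556; window check 0.4 ≤ 1.96556 < 1.6 is false → out
[3] lift (10,14): star map gives 1.34752; window check 0.4 ≤ 1.34752 < 1.6 is true → IN Λ
[4] lift (11,17): star map gives 0.49342; window check 0.4 ≤ 0.49342 < 1.6 is true → IN Λ
[5] lift (-7,-13): star map gives 1.03444; window check 0.4 ≤ 1.03444 < 1.6 is true → IN Λ
[6] lift (6,11): star map gives -0.79837; window check 0.4 ≤ -0.79837 < 1.6 is false → out
[7] lift (-13,7): star map gives -17.32624; window check 0.4 ≤ -17.32624 < 1.6 is false → out
[8] lift (-5,15): star map gives -14.27051; window check 0.4 ≤ -14.27051 < 1.6 is false → out
[9] lift (-13,-1): star map gives -12.38197; window check 0.4 ≤ -12.38197 < 1.6 is false → out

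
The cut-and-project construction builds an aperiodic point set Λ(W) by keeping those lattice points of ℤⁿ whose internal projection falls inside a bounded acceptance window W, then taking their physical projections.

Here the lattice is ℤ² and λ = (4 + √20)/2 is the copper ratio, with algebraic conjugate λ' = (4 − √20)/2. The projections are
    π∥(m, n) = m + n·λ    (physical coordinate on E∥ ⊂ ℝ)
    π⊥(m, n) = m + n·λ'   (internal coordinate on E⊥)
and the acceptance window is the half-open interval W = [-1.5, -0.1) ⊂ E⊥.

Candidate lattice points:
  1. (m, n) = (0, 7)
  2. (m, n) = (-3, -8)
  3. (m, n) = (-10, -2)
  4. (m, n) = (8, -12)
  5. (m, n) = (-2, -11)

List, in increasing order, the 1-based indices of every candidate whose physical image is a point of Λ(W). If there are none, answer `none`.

λ' = (4−√20)/2 ≈ -0.23607.
#1 (0,7): internal coord 0 + (7)·λ' = -1.65248; -1.65248 ∉ [-1.5, -0.1) → out
#2 (-3,-8): internal coord -3 + (-8)·λ' = -1.11146; -1.11146 ∈ [-1.5, -0.1) → IN Λ
#3 (-10,-2): internal coord -10 + (-2)·λ' = -9.52786; -9.52786 ∉ [-1.5, -0.1) → out
#4 (8,-12): internal coord 8 + (-12)·λ' = +10.83282; +10.83282 ∉ [-1.5, -0.1) → out
#5 (-2,-11): internal coord -2 + (-11)·λ' = +0.59675; +0.59675 ∉ [-1.5, -0.1) → out

2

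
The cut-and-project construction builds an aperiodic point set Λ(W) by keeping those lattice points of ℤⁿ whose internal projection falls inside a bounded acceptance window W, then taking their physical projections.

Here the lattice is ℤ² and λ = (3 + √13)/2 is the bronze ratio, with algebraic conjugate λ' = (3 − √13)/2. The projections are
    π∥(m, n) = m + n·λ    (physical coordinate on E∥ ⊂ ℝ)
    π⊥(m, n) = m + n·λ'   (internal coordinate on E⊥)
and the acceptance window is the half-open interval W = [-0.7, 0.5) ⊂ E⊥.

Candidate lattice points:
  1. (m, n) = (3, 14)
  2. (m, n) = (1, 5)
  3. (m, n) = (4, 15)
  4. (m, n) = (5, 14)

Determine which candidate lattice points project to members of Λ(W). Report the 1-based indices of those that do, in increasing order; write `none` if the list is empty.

2, 3

Compute λ' = (3−√13)/2 = -0.30278, so π⊥(m,n) = m -0.30278·n.
#1 (3,14): internal coord 3 + (14)·λ' = -1.23886; -1.23886 ∉ [-0.7, 0.5) → out
#2 (1,5): internal coord 1 + (5)·λ' = -0.51388; -0.51388 ∈ [-0.7, 0.5) → IN Λ
#3 (4,15): internal coord 4 + (15)·λ' = -0.54163; -0.54163 ∈ [-0.7, 0.5) → IN Λ
#4 (5,14): internal coord 5 + (14)·λ' = +0.76114; +0.76114 ∉ [-0.7, 0.5) → out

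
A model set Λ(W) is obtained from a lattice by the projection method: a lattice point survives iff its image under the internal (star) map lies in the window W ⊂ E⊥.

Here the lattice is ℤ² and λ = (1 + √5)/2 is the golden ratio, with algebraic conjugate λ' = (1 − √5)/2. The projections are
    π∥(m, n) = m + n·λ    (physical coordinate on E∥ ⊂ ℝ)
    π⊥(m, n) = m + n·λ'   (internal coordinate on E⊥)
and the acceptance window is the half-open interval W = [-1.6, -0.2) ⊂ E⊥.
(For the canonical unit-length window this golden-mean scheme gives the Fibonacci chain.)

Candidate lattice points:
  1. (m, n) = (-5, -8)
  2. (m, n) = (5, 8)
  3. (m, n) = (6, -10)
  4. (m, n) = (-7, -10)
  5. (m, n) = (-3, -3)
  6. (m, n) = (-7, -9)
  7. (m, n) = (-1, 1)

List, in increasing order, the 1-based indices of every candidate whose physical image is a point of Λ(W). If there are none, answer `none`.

4, 5, 6

Compute λ' = (1−√5)/2 = -0.618034, so π⊥(m,n) = m -0.618034·n.
[1] lift (-5,-8): star map gives -0.055728; window check -1.6 ≤ -0.055728 < -0.2 is false → out
[2] lift (5,8): star map gives 0.055728; window check -1.6 ≤ 0.055728 < -0.2 is false → out
[3] lift (6,-10): star map gives 12.180340; window check -1.6 ≤ 12.180340 < -0.2 is false → out
[4] lift (-7,-10): star map gives -0.819660; window check -1.6 ≤ -0.819660 < -0.2 is true → IN Λ
[5] lift (-3,-3): star map gives -1.145898; window check -1.6 ≤ -1.145898 < -0.2 is true → IN Λ
[6] lift (-7,-9): star map gives -1.437694; window check -1.6 ≤ -1.437694 < -0.2 is true → IN Λ
[7] lift (-1,1): star map gives -1.618034; window check -1.6 ≤ -1.618034 < -0.2 is false → out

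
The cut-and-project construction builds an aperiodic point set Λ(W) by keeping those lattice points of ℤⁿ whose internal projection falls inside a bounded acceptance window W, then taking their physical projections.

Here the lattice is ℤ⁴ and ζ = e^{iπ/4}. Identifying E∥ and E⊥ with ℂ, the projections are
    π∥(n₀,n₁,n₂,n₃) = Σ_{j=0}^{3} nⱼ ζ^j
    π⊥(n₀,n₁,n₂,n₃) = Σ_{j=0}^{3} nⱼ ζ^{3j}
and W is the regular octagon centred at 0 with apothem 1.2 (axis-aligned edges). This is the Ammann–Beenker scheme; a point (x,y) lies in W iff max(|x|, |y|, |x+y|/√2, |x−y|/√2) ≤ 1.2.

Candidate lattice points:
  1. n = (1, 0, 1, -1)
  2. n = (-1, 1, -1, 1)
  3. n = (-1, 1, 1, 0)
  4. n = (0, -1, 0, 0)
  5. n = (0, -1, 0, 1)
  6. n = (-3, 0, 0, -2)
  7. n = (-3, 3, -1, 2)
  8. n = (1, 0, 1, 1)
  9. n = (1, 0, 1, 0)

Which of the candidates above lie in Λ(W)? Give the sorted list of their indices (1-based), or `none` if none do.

4

π⊥(n) = n₀ + n₁ζ³ + n₂ζ⁶ + n₃ζ⁹ where ζ = e^{iπ/4}.
#1 (1, 0, 1, -1): internal (0.29289, -1.70711); octagon support 1.70711 vs apothem 1.2 → ∉ W
#2 (-1, 1, -1, 1): internal (-1.00000, 2.41421); octagon support 2.41421 vs apothem 1.2 → ∉ W
#3 (-1, 1, 1, 0): internal (-1.70711, -0.29289); octagon support 1.70711 vs apothem 1.2 → ∉ W
#4 (0, -1, 0, 0): internal (0.70711, -0.70711); octagon support 1.00000 vs apothem 1.2 → ∈ W
#5 (0, -1, 0, 1): internal (1.41421, 0.00000); octagon support 1.41421 vs apothem 1.2 → ∉ W
#6 (-3, 0, 0, -2): internal (-4.41421, -1.41421); octagon support 4.41421 vs apothem 1.2 → ∉ W
#7 (-3, 3, -1, 2): internal (-3.70711, 4.53553); octagon support 5.82843 vs apothem 1.2 → ∉ W
#8 (1, 0, 1, 1): internal (1.70711, -0.29289); octagon support 1.70711 vs apothem 1.2 → ∉ W
#9 (1, 0, 1, 0): internal (1.00000, -1.00000); octagon support 1.41421 vs apothem 1.2 → ∉ W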